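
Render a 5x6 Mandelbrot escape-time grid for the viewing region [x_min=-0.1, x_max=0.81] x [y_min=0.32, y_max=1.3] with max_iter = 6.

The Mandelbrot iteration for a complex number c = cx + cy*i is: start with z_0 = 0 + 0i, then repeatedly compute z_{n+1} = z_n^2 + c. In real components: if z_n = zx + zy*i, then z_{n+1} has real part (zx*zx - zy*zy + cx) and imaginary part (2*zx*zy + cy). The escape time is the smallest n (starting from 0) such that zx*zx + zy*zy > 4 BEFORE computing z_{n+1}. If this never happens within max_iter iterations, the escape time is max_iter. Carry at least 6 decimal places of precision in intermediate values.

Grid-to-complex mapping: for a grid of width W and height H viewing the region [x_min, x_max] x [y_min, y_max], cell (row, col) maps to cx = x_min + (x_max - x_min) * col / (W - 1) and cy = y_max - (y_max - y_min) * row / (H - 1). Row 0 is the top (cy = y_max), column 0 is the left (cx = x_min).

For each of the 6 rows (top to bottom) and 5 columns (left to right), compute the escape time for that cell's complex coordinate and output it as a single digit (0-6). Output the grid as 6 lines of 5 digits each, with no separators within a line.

Answer: 22222
54222
65432
66632
66643
66643

Derivation:
(row=0, col=0): c = -0.1000 + 1.3000i → escape time 2
(row=0, col=1): c = 0.1275 + 1.3000i → escape time 2
(row=0, col=2): c = 0.3550 + 1.3000i → escape time 2
(row=0, col=3): c = 0.5825 + 1.3000i → escape time 2
(row=0, col=4): c = 0.8100 + 1.3000i → escape time 2
(row=1, col=0): c = -0.1000 + 1.1040i → escape time 5
(row=1, col=1): c = 0.1275 + 1.1040i → escape time 4
(row=1, col=2): c = 0.3550 + 1.1040i → escape time 2
(row=1, col=3): c = 0.5825 + 1.1040i → escape time 2
(row=1, col=4): c = 0.8100 + 1.1040i → escape time 2
(row=2, col=0): c = -0.1000 + 0.9080i → escape time 6
(row=2, col=1): c = 0.1275 + 0.9080i → escape time 5
(row=2, col=2): c = 0.3550 + 0.9080i → escape time 4
(row=2, col=3): c = 0.5825 + 0.9080i → escape time 3
(row=2, col=4): c = 0.8100 + 0.9080i → escape time 2
(row=3, col=0): c = -0.1000 + 0.7120i → escape time 6
(row=3, col=1): c = 0.1275 + 0.7120i → escape time 6
(row=3, col=2): c = 0.3550 + 0.7120i → escape time 6
(row=3, col=3): c = 0.5825 + 0.7120i → escape time 3
(row=3, col=4): c = 0.8100 + 0.7120i → escape time 2
(row=4, col=0): c = -0.1000 + 0.5160i → escape time 6
(row=4, col=1): c = 0.1275 + 0.5160i → escape time 6
(row=4, col=2): c = 0.3550 + 0.5160i → escape time 6
(row=4, col=3): c = 0.5825 + 0.5160i → escape time 4
(row=4, col=4): c = 0.8100 + 0.5160i → escape time 3
(row=5, col=0): c = -0.1000 + 0.3200i → escape time 6
(row=5, col=1): c = 0.1275 + 0.3200i → escape time 6
(row=5, col=2): c = 0.3550 + 0.3200i → escape time 6
(row=5, col=3): c = 0.5825 + 0.3200i → escape time 4
(row=5, col=4): c = 0.8100 + 0.3200i → escape time 3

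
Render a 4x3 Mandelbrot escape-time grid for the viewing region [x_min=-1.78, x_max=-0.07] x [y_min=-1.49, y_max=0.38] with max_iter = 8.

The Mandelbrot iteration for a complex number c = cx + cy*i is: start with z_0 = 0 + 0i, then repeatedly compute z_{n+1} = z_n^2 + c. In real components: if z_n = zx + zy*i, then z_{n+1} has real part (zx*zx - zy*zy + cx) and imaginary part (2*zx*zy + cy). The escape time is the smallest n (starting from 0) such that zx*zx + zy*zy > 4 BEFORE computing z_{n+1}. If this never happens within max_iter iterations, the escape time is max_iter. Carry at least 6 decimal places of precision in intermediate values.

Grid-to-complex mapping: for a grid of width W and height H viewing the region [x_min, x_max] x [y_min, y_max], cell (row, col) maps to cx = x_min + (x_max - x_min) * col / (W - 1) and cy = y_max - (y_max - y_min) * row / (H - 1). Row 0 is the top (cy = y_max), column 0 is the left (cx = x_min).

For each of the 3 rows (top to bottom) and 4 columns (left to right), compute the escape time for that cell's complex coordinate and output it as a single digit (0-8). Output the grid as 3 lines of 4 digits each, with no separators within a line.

Answer: 3888
3488
1222

Derivation:
(row=0, col=0): c = -1.7800 + 0.3800i → escape time 3
(row=0, col=1): c = -1.2100 + 0.3800i → escape time 8
(row=0, col=2): c = -0.6400 + 0.3800i → escape time 8
(row=0, col=3): c = -0.0700 + 0.3800i → escape time 8
(row=1, col=0): c = -1.7800 + -0.5550i → escape time 3
(row=1, col=1): c = -1.2100 + -0.5550i → escape time 4
(row=1, col=2): c = -0.6400 + -0.5550i → escape time 8
(row=1, col=3): c = -0.0700 + -0.5550i → escape time 8
(row=2, col=0): c = -1.7800 + -1.4900i → escape time 1
(row=2, col=1): c = -1.2100 + -1.4900i → escape time 2
(row=2, col=2): c = -0.6400 + -1.4900i → escape time 2
(row=2, col=3): c = -0.0700 + -1.4900i → escape time 2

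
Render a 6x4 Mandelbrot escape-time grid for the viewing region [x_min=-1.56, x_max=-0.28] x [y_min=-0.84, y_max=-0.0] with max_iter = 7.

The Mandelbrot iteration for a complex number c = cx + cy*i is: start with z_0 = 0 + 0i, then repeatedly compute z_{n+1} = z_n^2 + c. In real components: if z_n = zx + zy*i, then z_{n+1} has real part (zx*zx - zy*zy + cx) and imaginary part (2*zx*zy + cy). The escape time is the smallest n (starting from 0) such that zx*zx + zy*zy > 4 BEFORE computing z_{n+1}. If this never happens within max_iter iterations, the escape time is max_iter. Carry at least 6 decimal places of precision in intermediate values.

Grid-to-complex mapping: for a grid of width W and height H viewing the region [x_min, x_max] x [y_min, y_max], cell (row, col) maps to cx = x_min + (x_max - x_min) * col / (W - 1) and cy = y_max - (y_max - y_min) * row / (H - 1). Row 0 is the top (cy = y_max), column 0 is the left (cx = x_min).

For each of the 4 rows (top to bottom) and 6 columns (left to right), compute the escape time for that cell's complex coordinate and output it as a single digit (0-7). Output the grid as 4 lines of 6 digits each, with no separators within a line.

Answer: 777777
477777
335677
333447

Derivation:
(row=0, col=0): c = -1.5600 + -0.0000i → escape time 7
(row=0, col=1): c = -1.3040 + -0.0000i → escape time 7
(row=0, col=2): c = -1.0480 + -0.0000i → escape time 7
(row=0, col=3): c = -0.7920 + -0.0000i → escape time 7
(row=0, col=4): c = -0.5360 + -0.0000i → escape time 7
(row=0, col=5): c = -0.2800 + -0.0000i → escape time 7
(row=1, col=0): c = -1.5600 + -0.2800i → escape time 4
(row=1, col=1): c = -1.3040 + -0.2800i → escape time 7
(row=1, col=2): c = -1.0480 + -0.2800i → escape time 7
(row=1, col=3): c = -0.7920 + -0.2800i → escape time 7
(row=1, col=4): c = -0.5360 + -0.2800i → escape time 7
(row=1, col=5): c = -0.2800 + -0.2800i → escape time 7
(row=2, col=0): c = -1.5600 + -0.5600i → escape time 3
(row=2, col=1): c = -1.3040 + -0.5600i → escape time 3
(row=2, col=2): c = -1.0480 + -0.5600i → escape time 5
(row=2, col=3): c = -0.7920 + -0.5600i → escape time 6
(row=2, col=4): c = -0.5360 + -0.5600i → escape time 7
(row=2, col=5): c = -0.2800 + -0.5600i → escape time 7
(row=3, col=0): c = -1.5600 + -0.8400i → escape time 3
(row=3, col=1): c = -1.3040 + -0.8400i → escape time 3
(row=3, col=2): c = -1.0480 + -0.8400i → escape time 3
(row=3, col=3): c = -0.7920 + -0.8400i → escape time 4
(row=3, col=4): c = -0.5360 + -0.8400i → escape time 4
(row=3, col=5): c = -0.2800 + -0.8400i → escape time 7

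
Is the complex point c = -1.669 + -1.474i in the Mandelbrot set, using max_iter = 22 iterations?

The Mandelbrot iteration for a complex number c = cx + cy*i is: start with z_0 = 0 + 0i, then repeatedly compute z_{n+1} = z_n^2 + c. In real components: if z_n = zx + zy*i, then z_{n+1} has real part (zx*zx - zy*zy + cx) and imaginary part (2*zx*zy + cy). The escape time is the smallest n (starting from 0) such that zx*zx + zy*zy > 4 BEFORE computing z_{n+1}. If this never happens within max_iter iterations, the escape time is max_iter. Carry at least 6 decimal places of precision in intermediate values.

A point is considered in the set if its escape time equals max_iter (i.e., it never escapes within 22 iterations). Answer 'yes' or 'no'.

Answer: no

Derivation:
z_0 = 0 + 0i, c = -1.6690 + -1.4740i
Iter 1: z = -1.6690 + -1.4740i, |z|^2 = 4.9582
Escaped at iteration 1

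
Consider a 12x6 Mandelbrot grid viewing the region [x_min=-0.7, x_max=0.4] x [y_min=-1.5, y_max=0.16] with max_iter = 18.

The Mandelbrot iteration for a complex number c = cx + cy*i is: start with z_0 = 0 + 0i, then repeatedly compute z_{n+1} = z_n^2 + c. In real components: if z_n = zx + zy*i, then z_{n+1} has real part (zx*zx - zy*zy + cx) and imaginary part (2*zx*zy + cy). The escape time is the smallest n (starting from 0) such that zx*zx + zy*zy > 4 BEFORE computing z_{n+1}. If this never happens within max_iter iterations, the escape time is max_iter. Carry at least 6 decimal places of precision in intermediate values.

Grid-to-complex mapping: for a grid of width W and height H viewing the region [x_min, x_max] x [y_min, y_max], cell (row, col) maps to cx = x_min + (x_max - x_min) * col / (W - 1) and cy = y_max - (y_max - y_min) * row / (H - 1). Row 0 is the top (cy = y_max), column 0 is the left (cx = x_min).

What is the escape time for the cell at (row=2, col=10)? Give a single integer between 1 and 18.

z_0 = 0 + 0i, c = 0.3000 + -0.5040i
Iter 1: z = 0.3000 + -0.5040i, |z|^2 = 0.3440
Iter 2: z = 0.1360 + -0.8064i, |z|^2 = 0.6688
Iter 3: z = -0.3318 + -0.7233i, |z|^2 = 0.6333
Iter 4: z = -0.1131 + -0.0240i, |z|^2 = 0.0134
Iter 5: z = 0.3122 + -0.4986i, |z|^2 = 0.3460
Iter 6: z = 0.1489 + -0.8153i, |z|^2 = 0.6869
Iter 7: z = -0.3426 + -0.7468i, |z|^2 = 0.6751
Iter 8: z = -0.1404 + 0.0077i, |z|^2 = 0.0198
Iter 9: z = 0.3196 + -0.5062i, |z|^2 = 0.3584
Iter 10: z = 0.1460 + -0.8276i, |z|^2 = 0.7062
Iter 11: z = -0.3636 + -0.7456i, |z|^2 = 0.6881
Iter 12: z = -0.1238 + 0.0382i, |z|^2 = 0.0168
Iter 13: z = 0.3139 + -0.5135i, |z|^2 = 0.3621
Iter 14: z = 0.1349 + -0.8263i, |z|^2 = 0.7010
Iter 15: z = -0.3646 + -0.7269i, |z|^2 = 0.6613
Iter 16: z = -0.0954 + 0.0260i, |z|^2 = 0.0098
Iter 17: z = 0.3084 + -0.5090i, |z|^2 = 0.3542

Answer: 18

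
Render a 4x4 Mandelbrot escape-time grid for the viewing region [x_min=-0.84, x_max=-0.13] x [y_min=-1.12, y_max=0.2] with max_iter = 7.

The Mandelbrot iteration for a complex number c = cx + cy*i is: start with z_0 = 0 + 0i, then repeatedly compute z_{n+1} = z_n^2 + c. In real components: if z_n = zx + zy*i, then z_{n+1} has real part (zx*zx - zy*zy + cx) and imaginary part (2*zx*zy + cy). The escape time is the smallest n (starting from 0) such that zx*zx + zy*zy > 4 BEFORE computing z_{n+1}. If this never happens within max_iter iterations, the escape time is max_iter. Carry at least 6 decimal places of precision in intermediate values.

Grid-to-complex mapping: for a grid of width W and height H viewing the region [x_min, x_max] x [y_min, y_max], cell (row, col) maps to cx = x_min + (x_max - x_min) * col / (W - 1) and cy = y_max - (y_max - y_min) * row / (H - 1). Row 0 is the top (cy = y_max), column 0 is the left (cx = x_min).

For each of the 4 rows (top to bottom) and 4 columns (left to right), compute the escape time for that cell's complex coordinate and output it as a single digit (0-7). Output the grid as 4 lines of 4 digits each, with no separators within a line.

(row=0, col=0): c = -0.8400 + 0.2000i → escape time 7
(row=0, col=1): c = -0.6033 + 0.2000i → escape time 7
(row=0, col=2): c = -0.3667 + 0.2000i → escape time 7
(row=0, col=3): c = -0.1300 + 0.2000i → escape time 7
(row=1, col=0): c = -0.8400 + -0.2400i → escape time 7
(row=1, col=1): c = -0.6033 + -0.2400i → escape time 7
(row=1, col=2): c = -0.3667 + -0.2400i → escape time 7
(row=1, col=3): c = -0.1300 + -0.2400i → escape time 7
(row=2, col=0): c = -0.8400 + -0.6800i → escape time 4
(row=2, col=1): c = -0.6033 + -0.6800i → escape time 7
(row=2, col=2): c = -0.3667 + -0.6800i → escape time 7
(row=2, col=3): c = -0.1300 + -0.6800i → escape time 7
(row=3, col=0): c = -0.8400 + -1.1200i → escape time 3
(row=3, col=1): c = -0.6033 + -1.1200i → escape time 3
(row=3, col=2): c = -0.3667 + -1.1200i → escape time 4
(row=3, col=3): c = -0.1300 + -1.1200i → escape time 5

Answer: 7777
7777
4777
3345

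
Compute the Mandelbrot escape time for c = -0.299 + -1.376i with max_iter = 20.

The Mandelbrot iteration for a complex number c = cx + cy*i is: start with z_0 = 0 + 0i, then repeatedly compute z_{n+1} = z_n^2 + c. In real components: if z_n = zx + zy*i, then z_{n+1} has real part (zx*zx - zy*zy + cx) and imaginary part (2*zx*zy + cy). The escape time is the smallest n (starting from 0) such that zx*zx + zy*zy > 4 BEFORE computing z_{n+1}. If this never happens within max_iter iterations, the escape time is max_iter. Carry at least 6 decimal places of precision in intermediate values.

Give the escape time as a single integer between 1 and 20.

Answer: 2

Derivation:
z_0 = 0 + 0i, c = -0.2990 + -1.3760i
Iter 1: z = -0.2990 + -1.3760i, |z|^2 = 1.9828
Iter 2: z = -2.1030 + -0.5532i, |z|^2 = 4.7285
Escaped at iteration 2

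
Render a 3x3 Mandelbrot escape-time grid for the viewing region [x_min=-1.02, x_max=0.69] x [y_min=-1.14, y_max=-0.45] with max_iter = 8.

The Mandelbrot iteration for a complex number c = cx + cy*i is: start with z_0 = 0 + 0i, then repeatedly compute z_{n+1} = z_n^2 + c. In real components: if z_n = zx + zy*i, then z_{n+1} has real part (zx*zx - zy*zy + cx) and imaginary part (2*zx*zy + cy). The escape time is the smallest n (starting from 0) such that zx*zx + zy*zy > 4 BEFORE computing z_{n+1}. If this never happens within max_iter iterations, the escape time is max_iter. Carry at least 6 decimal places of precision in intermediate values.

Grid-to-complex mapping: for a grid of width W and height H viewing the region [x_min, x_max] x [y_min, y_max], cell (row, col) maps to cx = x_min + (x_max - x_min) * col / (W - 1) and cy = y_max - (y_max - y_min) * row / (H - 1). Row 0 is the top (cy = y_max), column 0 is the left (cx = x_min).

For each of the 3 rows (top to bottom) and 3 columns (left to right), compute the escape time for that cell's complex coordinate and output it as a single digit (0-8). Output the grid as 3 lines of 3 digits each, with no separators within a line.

(row=0, col=0): c = -1.0200 + -0.4500i → escape time 5
(row=0, col=1): c = -0.1650 + -0.4500i → escape time 8
(row=0, col=2): c = 0.6900 + -0.4500i → escape time 3
(row=1, col=0): c = -1.0200 + -0.7950i → escape time 3
(row=1, col=1): c = -0.1650 + -0.7950i → escape time 8
(row=1, col=2): c = 0.6900 + -0.7950i → escape time 3
(row=2, col=0): c = -1.0200 + -1.1400i → escape time 3
(row=2, col=1): c = -0.1650 + -1.1400i → escape time 5
(row=2, col=2): c = 0.6900 + -1.1400i → escape time 2

Answer: 583
383
352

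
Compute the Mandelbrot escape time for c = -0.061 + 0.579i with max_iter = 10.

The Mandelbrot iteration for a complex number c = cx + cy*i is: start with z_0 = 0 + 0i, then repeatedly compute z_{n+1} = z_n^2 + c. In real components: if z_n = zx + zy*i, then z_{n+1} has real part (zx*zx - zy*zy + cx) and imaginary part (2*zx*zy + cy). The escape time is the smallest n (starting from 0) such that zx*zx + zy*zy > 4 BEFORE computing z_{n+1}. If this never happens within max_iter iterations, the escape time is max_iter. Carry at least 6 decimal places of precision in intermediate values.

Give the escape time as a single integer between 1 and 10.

Answer: 10

Derivation:
z_0 = 0 + 0i, c = -0.0610 + 0.5790i
Iter 1: z = -0.0610 + 0.5790i, |z|^2 = 0.3390
Iter 2: z = -0.3925 + 0.5084i, |z|^2 = 0.4125
Iter 3: z = -0.1654 + 0.1799i, |z|^2 = 0.0597
Iter 4: z = -0.0660 + 0.5195i, |z|^2 = 0.2742
Iter 5: z = -0.3265 + 0.5104i, |z|^2 = 0.3671
Iter 6: z = -0.2149 + 0.2457i, |z|^2 = 0.1065
Iter 7: z = -0.0752 + 0.4734i, |z|^2 = 0.2298
Iter 8: z = -0.2795 + 0.5078i, |z|^2 = 0.3360
Iter 9: z = -0.2408 + 0.2952i, |z|^2 = 0.1451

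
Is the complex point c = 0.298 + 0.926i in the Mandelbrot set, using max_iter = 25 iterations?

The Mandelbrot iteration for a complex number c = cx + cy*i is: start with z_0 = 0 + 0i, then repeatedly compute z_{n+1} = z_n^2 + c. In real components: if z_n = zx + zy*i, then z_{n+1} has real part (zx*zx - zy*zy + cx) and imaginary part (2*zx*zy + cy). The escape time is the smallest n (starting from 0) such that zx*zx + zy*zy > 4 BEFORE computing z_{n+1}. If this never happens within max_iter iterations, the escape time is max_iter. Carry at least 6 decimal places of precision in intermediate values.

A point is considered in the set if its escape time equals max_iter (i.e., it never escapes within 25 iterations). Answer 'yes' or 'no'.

z_0 = 0 + 0i, c = 0.2980 + 0.9260i
Iter 1: z = 0.2980 + 0.9260i, |z|^2 = 0.9463
Iter 2: z = -0.4707 + 1.4779i, |z|^2 = 2.4057
Iter 3: z = -1.6646 + -0.4652i, |z|^2 = 2.9875
Iter 4: z = 2.8526 + 2.4748i, |z|^2 = 14.2622
Escaped at iteration 4

Answer: no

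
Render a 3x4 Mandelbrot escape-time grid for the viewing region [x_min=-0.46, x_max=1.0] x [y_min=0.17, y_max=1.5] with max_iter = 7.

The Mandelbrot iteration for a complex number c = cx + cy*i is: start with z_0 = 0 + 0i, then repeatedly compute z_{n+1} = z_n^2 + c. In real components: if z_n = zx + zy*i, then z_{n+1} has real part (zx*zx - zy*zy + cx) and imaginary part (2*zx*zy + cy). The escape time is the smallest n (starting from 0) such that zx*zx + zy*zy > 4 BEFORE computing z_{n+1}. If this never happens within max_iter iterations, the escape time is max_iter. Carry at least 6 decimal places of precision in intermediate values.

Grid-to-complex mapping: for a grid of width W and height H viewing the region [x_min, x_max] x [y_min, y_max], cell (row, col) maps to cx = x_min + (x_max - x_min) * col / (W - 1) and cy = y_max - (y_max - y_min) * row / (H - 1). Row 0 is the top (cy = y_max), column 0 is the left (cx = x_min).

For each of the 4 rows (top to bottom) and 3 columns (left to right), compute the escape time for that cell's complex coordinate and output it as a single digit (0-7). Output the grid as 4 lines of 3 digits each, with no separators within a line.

(row=0, col=0): c = -0.4600 + 1.5000i → escape time 2
(row=0, col=1): c = 0.2700 + 1.5000i → escape time 2
(row=0, col=2): c = 1.0000 + 1.5000i → escape time 2
(row=1, col=0): c = -0.4600 + 1.0567i → escape time 4
(row=1, col=1): c = 0.2700 + 1.0567i → escape time 3
(row=1, col=2): c = 1.0000 + 1.0567i → escape time 2
(row=2, col=0): c = -0.4600 + 0.6133i → escape time 7
(row=2, col=1): c = 0.2700 + 0.6133i → escape time 7
(row=2, col=2): c = 1.0000 + 0.6133i → escape time 2
(row=3, col=0): c = -0.4600 + 0.1700i → escape time 7
(row=3, col=1): c = 0.2700 + 0.1700i → escape time 7
(row=3, col=2): c = 1.0000 + 0.1700i → escape time 2

Answer: 222
432
772
772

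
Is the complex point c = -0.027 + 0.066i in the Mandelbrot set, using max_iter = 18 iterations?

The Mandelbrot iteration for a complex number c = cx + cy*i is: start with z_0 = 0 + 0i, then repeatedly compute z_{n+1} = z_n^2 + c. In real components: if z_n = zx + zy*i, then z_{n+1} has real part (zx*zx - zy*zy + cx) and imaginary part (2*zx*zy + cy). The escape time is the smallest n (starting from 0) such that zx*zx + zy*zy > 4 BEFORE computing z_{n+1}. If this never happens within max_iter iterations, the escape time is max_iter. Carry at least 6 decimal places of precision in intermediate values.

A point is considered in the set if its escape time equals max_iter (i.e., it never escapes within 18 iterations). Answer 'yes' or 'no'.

z_0 = 0 + 0i, c = -0.0270 + 0.0660i
Iter 1: z = -0.0270 + 0.0660i, |z|^2 = 0.0051
Iter 2: z = -0.0306 + 0.0624i, |z|^2 = 0.0048
Iter 3: z = -0.0300 + 0.0622i, |z|^2 = 0.0048
Iter 4: z = -0.0300 + 0.0623i, |z|^2 = 0.0048
Iter 5: z = -0.0300 + 0.0623i, |z|^2 = 0.0048
Iter 6: z = -0.0300 + 0.0623i, |z|^2 = 0.0048
Iter 7: z = -0.0300 + 0.0623i, |z|^2 = 0.0048
Iter 8: z = -0.0300 + 0.0623i, |z|^2 = 0.0048
Iter 9: z = -0.0300 + 0.0623i, |z|^2 = 0.0048
Iter 10: z = -0.0300 + 0.0623i, |z|^2 = 0.0048
Iter 11: z = -0.0300 + 0.0623i, |z|^2 = 0.0048
Iter 12: z = -0.0300 + 0.0623i, |z|^2 = 0.0048
Iter 13: z = -0.0300 + 0.0623i, |z|^2 = 0.0048
Iter 14: z = -0.0300 + 0.0623i, |z|^2 = 0.0048
Iter 15: z = -0.0300 + 0.0623i, |z|^2 = 0.0048
Iter 16: z = -0.0300 + 0.0623i, |z|^2 = 0.0048
Iter 17: z = -0.0300 + 0.0623i, |z|^2 = 0.0048
Did not escape in 18 iterations → in set

Answer: yes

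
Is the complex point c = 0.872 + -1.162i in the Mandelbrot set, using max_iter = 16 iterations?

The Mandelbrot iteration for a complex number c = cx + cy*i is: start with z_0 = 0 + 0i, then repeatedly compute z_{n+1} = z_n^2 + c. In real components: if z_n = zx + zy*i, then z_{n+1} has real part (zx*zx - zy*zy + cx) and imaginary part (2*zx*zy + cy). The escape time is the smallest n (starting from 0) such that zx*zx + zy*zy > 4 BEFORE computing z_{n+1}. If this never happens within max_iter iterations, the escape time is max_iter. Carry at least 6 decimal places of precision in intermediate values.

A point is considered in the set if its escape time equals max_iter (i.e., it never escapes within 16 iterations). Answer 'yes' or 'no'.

Answer: no

Derivation:
z_0 = 0 + 0i, c = 0.8720 + -1.1620i
Iter 1: z = 0.8720 + -1.1620i, |z|^2 = 2.1106
Iter 2: z = 0.2821 + -3.1885i, |z|^2 = 10.2463
Escaped at iteration 2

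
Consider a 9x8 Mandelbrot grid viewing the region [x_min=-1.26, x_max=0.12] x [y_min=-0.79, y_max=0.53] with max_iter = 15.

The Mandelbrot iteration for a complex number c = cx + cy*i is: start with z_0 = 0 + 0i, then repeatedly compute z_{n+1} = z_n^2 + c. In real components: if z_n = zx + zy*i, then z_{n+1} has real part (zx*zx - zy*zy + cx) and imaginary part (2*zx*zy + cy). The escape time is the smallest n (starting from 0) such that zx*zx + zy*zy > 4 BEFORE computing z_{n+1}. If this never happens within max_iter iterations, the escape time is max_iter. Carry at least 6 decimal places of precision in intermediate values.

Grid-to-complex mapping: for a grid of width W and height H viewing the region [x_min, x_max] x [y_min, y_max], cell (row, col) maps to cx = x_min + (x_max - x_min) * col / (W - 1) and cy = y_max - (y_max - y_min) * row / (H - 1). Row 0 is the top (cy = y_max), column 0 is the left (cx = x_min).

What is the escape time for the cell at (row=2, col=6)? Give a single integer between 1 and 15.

Answer: 15

Derivation:
z_0 = 0 + 0i, c = -0.2250 + 0.1529i
Iter 1: z = -0.2250 + 0.1529i, |z|^2 = 0.0740
Iter 2: z = -0.1977 + 0.0841i, |z|^2 = 0.0462
Iter 3: z = -0.1930 + 0.1196i, |z|^2 = 0.0515
Iter 4: z = -0.2021 + 0.1067i, |z|^2 = 0.0522
Iter 5: z = -0.1956 + 0.1097i, |z|^2 = 0.0503
Iter 6: z = -0.1988 + 0.1099i, |z|^2 = 0.0516
Iter 7: z = -0.1976 + 0.1091i, |z|^2 = 0.0509
Iter 8: z = -0.1979 + 0.1097i, |z|^2 = 0.0512
Iter 9: z = -0.1979 + 0.1094i, |z|^2 = 0.0511
Iter 10: z = -0.1978 + 0.1095i, |z|^2 = 0.0511
Iter 11: z = -0.1979 + 0.1095i, |z|^2 = 0.0511
Iter 12: z = -0.1978 + 0.1095i, |z|^2 = 0.0511
Iter 13: z = -0.1979 + 0.1095i, |z|^2 = 0.0511
Iter 14: z = -0.1978 + 0.1095i, |z|^2 = 0.0511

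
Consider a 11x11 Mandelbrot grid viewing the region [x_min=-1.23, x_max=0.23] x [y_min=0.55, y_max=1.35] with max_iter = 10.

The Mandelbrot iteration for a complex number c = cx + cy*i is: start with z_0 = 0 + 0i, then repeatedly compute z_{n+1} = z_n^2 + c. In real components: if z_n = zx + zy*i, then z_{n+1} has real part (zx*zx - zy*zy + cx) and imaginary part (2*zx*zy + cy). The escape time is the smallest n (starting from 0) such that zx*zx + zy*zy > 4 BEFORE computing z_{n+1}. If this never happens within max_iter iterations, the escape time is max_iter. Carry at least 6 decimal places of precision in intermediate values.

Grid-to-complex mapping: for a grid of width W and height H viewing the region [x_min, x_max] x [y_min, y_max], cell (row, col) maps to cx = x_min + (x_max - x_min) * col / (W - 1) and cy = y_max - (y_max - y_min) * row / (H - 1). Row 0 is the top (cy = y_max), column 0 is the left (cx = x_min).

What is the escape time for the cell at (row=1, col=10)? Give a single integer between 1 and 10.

Answer: 2

Derivation:
z_0 = 0 + 0i, c = 0.2300 + 1.2700i
Iter 1: z = 0.2300 + 1.2700i, |z|^2 = 1.6658
Iter 2: z = -1.3300 + 1.8542i, |z|^2 = 5.2070
Escaped at iteration 2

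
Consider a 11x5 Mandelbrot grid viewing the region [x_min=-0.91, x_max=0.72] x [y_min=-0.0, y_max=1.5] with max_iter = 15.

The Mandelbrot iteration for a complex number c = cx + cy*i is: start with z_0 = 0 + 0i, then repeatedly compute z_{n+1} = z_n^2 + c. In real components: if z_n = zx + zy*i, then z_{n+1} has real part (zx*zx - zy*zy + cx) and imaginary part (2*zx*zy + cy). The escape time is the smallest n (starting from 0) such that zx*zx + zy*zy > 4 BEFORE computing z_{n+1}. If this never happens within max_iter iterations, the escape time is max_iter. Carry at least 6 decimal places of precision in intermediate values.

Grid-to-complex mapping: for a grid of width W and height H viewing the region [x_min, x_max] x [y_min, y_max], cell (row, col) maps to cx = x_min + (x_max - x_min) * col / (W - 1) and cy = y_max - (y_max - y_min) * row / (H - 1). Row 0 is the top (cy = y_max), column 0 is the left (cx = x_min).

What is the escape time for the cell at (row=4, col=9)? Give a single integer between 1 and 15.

z_0 = 0 + 0i, c = 0.5570 + 0.0000i
Iter 1: z = 0.5570 + 0.0000i, |z|^2 = 0.3102
Iter 2: z = 0.8672 + 0.0000i, |z|^2 = 0.7521
Iter 3: z = 1.3091 + 0.0000i, |z|^2 = 1.7138
Iter 4: z = 2.2708 + 0.0000i, |z|^2 = 5.1565
Escaped at iteration 4

Answer: 4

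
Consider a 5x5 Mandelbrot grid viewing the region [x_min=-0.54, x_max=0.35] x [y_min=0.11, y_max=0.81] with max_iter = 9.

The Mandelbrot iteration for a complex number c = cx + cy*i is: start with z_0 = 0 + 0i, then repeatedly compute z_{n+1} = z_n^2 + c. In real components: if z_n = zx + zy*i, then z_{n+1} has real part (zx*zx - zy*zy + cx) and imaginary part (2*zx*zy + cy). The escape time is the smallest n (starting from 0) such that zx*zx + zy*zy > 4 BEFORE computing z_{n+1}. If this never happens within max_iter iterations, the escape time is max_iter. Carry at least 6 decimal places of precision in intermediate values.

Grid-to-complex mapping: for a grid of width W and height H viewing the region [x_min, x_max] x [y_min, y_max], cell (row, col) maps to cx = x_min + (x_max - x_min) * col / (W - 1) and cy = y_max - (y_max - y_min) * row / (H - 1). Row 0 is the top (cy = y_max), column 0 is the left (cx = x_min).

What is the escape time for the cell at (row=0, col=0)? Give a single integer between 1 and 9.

z_0 = 0 + 0i, c = -0.5400 + 0.8100i
Iter 1: z = -0.5400 + 0.8100i, |z|^2 = 0.9477
Iter 2: z = -0.9045 + -0.0648i, |z|^2 = 0.8223
Iter 3: z = 0.2739 + 0.9272i, |z|^2 = 0.9348
Iter 4: z = -1.3247 + 1.3180i, |z|^2 = 3.4919
Iter 5: z = -0.5222 + -2.6819i, |z|^2 = 7.4651
Escaped at iteration 5

Answer: 5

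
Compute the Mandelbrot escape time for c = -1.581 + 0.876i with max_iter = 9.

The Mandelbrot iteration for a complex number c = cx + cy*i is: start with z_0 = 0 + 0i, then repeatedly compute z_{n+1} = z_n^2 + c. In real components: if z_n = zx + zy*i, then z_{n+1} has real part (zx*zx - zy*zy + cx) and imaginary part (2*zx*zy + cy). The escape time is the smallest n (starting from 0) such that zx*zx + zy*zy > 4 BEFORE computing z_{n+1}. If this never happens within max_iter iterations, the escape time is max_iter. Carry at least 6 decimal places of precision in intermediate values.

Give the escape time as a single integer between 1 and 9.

z_0 = 0 + 0i, c = -1.5810 + 0.8760i
Iter 1: z = -1.5810 + 0.8760i, |z|^2 = 3.2669
Iter 2: z = 0.1512 + -1.8939i, |z|^2 = 3.6098
Iter 3: z = -5.1450 + 0.3033i, |z|^2 = 26.5635
Escaped at iteration 3

Answer: 3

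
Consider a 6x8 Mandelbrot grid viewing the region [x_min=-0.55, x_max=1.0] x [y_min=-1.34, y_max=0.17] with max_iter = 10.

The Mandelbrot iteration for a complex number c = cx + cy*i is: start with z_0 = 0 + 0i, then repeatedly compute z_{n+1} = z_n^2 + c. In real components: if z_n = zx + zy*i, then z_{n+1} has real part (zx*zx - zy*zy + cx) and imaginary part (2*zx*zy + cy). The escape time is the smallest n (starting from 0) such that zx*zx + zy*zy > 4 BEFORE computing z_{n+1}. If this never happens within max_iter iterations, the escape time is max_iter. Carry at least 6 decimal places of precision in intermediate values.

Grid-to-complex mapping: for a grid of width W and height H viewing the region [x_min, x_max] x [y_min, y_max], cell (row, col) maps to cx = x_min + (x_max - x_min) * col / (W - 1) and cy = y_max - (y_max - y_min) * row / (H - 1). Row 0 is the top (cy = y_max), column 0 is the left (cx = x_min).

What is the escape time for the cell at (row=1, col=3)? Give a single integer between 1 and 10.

z_0 = 0 + 0i, c = 0.3800 + -0.0457i
Iter 1: z = 0.3800 + -0.0457i, |z|^2 = 0.1465
Iter 2: z = 0.5223 + -0.0805i, |z|^2 = 0.2793
Iter 3: z = 0.6463 + -0.1298i, |z|^2 = 0.4346
Iter 4: z = 0.7809 + -0.2135i, |z|^2 = 0.6554
Iter 5: z = 0.9443 + -0.3791i, |z|^2 = 1.0353
Iter 6: z = 1.1279 + -0.7616i, |z|^2 = 1.8523
Iter 7: z = 1.0721 + -1.7638i, |z|^2 = 4.2605
Escaped at iteration 7

Answer: 7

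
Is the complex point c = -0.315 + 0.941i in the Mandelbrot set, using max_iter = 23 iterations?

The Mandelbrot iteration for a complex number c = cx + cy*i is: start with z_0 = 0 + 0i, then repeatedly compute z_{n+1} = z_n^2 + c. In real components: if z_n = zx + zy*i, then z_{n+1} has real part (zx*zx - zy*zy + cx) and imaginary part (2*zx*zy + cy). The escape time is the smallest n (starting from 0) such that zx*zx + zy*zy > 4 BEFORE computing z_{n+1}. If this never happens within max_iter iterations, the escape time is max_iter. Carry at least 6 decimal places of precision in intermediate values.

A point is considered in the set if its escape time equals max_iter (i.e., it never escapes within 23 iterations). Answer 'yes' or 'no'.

z_0 = 0 + 0i, c = -0.3150 + 0.9410i
Iter 1: z = -0.3150 + 0.9410i, |z|^2 = 0.9847
Iter 2: z = -1.1013 + 0.3482i, |z|^2 = 1.3340
Iter 3: z = 0.7765 + 0.1742i, |z|^2 = 0.6333
Iter 4: z = 0.2577 + 1.2115i, |z|^2 = 1.5341
Iter 5: z = -1.7163 + 1.5654i, |z|^2 = 5.3959
Escaped at iteration 5

Answer: no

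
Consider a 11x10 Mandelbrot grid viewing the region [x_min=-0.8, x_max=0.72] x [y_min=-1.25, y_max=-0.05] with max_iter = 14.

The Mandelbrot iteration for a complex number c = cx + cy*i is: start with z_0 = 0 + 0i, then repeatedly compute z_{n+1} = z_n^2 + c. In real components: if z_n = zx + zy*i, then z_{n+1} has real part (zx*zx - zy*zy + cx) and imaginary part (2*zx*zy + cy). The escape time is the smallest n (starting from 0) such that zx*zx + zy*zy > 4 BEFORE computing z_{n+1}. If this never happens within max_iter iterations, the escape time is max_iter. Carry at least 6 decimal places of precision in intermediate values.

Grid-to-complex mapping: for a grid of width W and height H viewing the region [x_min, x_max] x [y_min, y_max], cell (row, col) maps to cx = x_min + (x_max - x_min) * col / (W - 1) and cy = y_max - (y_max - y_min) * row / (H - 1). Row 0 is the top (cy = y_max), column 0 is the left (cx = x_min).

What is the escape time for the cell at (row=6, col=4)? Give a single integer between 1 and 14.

z_0 = 0 + 0i, c = -0.1920 + -0.8500i
Iter 1: z = -0.1920 + -0.8500i, |z|^2 = 0.7594
Iter 2: z = -0.8776 + -0.5236i, |z|^2 = 1.0444
Iter 3: z = 0.3041 + 0.0691i, |z|^2 = 0.0972
Iter 4: z = -0.1043 + -0.8080i, |z|^2 = 0.6637
Iter 5: z = -0.8340 + -0.6815i, |z|^2 = 1.1599
Iter 6: z = 0.0392 + 0.2866i, |z|^2 = 0.0837
Iter 7: z = -0.2726 + -0.8276i, |z|^2 = 0.7592
Iter 8: z = -0.8025 + -0.3988i, |z|^2 = 0.8031
Iter 9: z = 0.2930 + -0.2100i, |z|^2 = 0.1299
Iter 10: z = -0.1502 + -0.9730i, |z|^2 = 0.9694
Iter 11: z = -1.1163 + -0.5577i, |z|^2 = 1.5570
Iter 12: z = 0.7430 + 0.3950i, |z|^2 = 0.7081
Iter 13: z = 0.2041 + -0.2631i, |z|^2 = 0.1109

Answer: 14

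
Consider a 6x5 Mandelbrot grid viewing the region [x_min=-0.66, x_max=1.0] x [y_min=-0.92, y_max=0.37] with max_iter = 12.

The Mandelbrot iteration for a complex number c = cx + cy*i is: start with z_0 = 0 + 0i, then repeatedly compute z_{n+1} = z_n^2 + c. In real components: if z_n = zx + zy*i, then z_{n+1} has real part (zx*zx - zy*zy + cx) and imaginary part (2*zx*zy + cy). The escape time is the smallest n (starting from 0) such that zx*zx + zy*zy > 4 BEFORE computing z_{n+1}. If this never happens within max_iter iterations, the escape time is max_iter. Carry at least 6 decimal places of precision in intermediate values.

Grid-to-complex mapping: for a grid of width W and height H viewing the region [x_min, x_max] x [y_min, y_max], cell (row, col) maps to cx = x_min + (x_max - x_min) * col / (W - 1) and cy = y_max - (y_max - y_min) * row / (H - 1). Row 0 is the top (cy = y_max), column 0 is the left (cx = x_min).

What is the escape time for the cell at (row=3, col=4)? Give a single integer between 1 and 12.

Answer: 3

Derivation:
z_0 = 0 + 0i, c = 0.6680 + -0.5975i
Iter 1: z = 0.6680 + -0.5975i, |z|^2 = 0.8032
Iter 2: z = 0.7572 + -1.3958i, |z|^2 = 2.5215
Iter 3: z = -0.7068 + -2.7113i, |z|^2 = 7.8506
Escaped at iteration 3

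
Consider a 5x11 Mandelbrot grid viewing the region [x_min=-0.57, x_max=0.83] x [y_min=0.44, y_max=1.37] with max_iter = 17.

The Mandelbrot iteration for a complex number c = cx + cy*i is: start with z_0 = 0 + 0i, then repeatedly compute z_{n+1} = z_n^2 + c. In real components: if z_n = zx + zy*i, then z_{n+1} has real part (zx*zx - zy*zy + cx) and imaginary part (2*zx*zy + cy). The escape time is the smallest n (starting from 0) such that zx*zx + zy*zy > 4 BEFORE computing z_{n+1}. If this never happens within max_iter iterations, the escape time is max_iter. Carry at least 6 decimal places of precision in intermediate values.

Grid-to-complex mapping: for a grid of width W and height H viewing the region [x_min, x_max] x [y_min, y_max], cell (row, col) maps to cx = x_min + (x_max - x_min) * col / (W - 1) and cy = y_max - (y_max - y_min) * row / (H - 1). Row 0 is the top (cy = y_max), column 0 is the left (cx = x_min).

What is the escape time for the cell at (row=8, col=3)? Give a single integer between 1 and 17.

Answer: 4

Derivation:
z_0 = 0 + 0i, c = 0.4800 + 0.6260i
Iter 1: z = 0.4800 + 0.6260i, |z|^2 = 0.6223
Iter 2: z = 0.3185 + 1.2270i, |z|^2 = 1.6069
Iter 3: z = -0.9240 + 1.4076i, |z|^2 = 2.8352
Iter 4: z = -0.6477 + -1.9752i, |z|^2 = 4.3211
Escaped at iteration 4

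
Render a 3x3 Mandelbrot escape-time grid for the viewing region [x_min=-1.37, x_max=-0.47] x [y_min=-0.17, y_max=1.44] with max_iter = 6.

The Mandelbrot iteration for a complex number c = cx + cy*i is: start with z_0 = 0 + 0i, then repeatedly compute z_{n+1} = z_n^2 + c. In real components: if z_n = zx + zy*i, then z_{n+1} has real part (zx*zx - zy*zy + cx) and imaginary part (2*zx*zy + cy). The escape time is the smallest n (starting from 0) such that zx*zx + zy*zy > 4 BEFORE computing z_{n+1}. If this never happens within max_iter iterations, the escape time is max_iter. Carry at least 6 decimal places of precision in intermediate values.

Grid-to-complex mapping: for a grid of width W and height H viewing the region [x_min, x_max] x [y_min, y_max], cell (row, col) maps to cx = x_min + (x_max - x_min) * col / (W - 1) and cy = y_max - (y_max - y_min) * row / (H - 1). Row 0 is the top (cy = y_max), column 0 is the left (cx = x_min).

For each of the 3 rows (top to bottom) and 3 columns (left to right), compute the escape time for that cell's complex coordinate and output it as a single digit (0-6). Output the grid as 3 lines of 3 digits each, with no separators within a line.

(row=0, col=0): c = -1.3700 + 1.4400i → escape time 2
(row=0, col=1): c = -0.9200 + 1.4400i → escape time 2
(row=0, col=2): c = -0.4700 + 1.4400i → escape time 2
(row=1, col=0): c = -1.3700 + 0.6350i → escape time 3
(row=1, col=1): c = -0.9200 + 0.6350i → escape time 4
(row=1, col=2): c = -0.4700 + 0.6350i → escape time 6
(row=2, col=0): c = -1.3700 + -0.1700i → escape time 6
(row=2, col=1): c = -0.9200 + -0.1700i → escape time 6
(row=2, col=2): c = -0.4700 + -0.1700i → escape time 6

Answer: 222
346
666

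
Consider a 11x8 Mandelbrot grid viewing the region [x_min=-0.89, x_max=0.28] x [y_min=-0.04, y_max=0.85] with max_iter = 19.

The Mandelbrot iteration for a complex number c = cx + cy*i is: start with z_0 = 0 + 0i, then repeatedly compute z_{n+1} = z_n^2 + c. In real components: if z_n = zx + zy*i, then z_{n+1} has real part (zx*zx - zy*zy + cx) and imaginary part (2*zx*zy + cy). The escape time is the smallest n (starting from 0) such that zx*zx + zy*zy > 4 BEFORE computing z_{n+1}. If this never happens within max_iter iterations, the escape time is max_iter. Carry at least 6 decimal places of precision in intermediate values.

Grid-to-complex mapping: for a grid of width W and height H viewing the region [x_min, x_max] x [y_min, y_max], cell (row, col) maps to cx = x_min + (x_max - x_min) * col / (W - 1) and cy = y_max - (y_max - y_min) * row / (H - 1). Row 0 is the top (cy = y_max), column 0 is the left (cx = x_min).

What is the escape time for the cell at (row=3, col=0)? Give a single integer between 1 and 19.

Answer: 6

Derivation:
z_0 = 0 + 0i, c = -0.8900 + 0.4686i
Iter 1: z = -0.8900 + 0.4686i, |z|^2 = 1.0117
Iter 2: z = -0.3175 + -0.3655i, |z|^2 = 0.2344
Iter 3: z = -0.9228 + 0.7006i, |z|^2 = 1.3424
Iter 4: z = -0.5293 + -0.8245i, |z|^2 = 0.9600
Iter 5: z = -1.2896 + 1.3414i, |z|^2 = 3.4625
Iter 6: z = -1.0263 + -2.9913i, |z|^2 = 10.0010
Escaped at iteration 6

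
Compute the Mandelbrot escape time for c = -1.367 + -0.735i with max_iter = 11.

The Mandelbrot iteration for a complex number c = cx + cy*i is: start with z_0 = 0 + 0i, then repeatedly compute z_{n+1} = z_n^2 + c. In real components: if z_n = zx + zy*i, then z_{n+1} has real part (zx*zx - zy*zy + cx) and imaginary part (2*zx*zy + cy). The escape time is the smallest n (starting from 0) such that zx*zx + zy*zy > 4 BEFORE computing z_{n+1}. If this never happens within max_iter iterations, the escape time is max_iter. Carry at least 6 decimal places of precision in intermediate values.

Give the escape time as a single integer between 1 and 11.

z_0 = 0 + 0i, c = -1.3670 + -0.7350i
Iter 1: z = -1.3670 + -0.7350i, |z|^2 = 2.4089
Iter 2: z = -0.0385 + 1.2745i, |z|^2 = 1.6258
Iter 3: z = -2.9898 + -0.8332i, |z|^2 = 9.6334
Escaped at iteration 3

Answer: 3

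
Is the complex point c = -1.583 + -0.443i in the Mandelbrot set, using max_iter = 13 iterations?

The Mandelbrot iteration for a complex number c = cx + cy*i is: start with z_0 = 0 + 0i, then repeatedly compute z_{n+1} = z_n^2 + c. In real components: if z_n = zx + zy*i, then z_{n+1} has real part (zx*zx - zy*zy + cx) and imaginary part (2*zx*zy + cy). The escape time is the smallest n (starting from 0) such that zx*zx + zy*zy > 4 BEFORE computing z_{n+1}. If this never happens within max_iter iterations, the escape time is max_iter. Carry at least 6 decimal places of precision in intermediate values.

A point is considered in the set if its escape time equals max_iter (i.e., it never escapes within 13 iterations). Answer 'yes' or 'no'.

z_0 = 0 + 0i, c = -1.5830 + -0.4430i
Iter 1: z = -1.5830 + -0.4430i, |z|^2 = 2.7021
Iter 2: z = 0.7266 + 0.9595i, |z|^2 = 1.4487
Iter 3: z = -1.9757 + 0.9515i, |z|^2 = 4.8087
Escaped at iteration 3

Answer: no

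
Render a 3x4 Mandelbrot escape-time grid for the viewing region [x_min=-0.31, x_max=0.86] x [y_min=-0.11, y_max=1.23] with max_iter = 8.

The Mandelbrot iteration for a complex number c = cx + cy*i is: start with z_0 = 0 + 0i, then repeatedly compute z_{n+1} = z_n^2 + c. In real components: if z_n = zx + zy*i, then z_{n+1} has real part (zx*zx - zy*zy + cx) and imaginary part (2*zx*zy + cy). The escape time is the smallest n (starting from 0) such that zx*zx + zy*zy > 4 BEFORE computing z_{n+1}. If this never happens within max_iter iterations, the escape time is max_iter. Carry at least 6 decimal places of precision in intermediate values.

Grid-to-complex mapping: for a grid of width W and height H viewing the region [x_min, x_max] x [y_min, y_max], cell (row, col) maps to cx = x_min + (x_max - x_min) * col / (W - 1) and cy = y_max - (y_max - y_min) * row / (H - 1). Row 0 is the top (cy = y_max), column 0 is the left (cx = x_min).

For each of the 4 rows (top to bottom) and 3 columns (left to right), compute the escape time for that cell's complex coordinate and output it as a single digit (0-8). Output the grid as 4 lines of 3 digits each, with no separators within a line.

(row=0, col=0): c = -0.3100 + 1.2300i → escape time 3
(row=0, col=1): c = 0.2750 + 1.2300i → escape time 2
(row=0, col=2): c = 0.8600 + 1.2300i → escape time 2
(row=1, col=0): c = -0.3100 + 0.7833i → escape time 8
(row=1, col=1): c = 0.2750 + 0.7833i → escape time 5
(row=1, col=2): c = 0.8600 + 0.7833i → escape time 2
(row=2, col=0): c = -0.3100 + 0.3367i → escape time 8
(row=2, col=1): c = 0.2750 + 0.3367i → escape time 8
(row=2, col=2): c = 0.8600 + 0.3367i → escape time 3
(row=3, col=0): c = -0.3100 + -0.1100i → escape time 8
(row=3, col=1): c = 0.2750 + -0.1100i → escape time 8
(row=3, col=2): c = 0.8600 + -0.1100i → escape time 3

Answer: 322
852
883
883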